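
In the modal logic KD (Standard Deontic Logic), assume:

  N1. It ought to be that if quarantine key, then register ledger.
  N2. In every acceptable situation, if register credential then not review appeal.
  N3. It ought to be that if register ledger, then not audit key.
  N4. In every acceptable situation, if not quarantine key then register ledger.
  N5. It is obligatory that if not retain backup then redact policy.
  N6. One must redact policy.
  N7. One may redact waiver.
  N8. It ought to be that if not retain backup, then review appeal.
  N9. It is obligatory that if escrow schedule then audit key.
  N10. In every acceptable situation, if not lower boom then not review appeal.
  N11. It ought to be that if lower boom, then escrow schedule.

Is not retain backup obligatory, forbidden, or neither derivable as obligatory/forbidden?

By case analysis on ¬quarantine_key: premise 4 gives O(¬quarantine_key → register_ledger) and premise 1 gives O(quarantine_key → register_ledger), so O(register_ledger) either way.
From O(register_ledger) and premise 3, O(register_ledger → ¬audit_key), we obtain O(¬audit_key).
Premise 9, O(escrow_schedule → audit_key), contraposes to O(¬audit_key → ¬escrow_schedule); with O(¬audit_key) we get O(¬escrow_schedule).
The contrapositive of premise 11 (O(lower_boom → escrow_schedule)) is O(¬escrow_schedule → ¬lower_boom), and O(¬escrow_schedule) is already established, so O(¬lower_boom).
Premise 10 is O(¬lower_boom → ¬review_appeal); since O(¬lower_boom), deontic closure gives O(¬review_appeal).
The contrapositive of premise 8 (O(¬retain_backup → review_appeal)) is O(¬review_appeal → retain_backup), and O(¬review_appeal) is already established, so O(retain_backup).
Premises 2, 5, 6, 7 do not contribute to this derivation.
Thus O(retain_backup), which is F(¬retain_backup): ¬retain_backup is forbidden.

Forbidden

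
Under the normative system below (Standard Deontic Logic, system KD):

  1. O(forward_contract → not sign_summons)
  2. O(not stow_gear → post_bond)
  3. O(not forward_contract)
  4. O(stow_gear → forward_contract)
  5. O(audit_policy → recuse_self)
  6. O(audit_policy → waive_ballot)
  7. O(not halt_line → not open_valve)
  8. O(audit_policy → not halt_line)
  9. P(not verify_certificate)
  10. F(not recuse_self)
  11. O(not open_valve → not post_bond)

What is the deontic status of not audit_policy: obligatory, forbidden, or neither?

From premise 3 we have O(not forward_contract).
Premise 4, O(stow_gear → forward_contract), contraposes to O(not forward_contract → not stow_gear); with O(not forward_contract) we get O(not stow_gear).
Applying K to premise 2 (O(not stow_gear → post_bond)) and O(not stow_gear) yields O(post_bond).
The contrapositive of premise 11 (O(not open_valve → not post_bond)) is O(post_bond → open_valve), and O(post_bond) is already established, so O(open_valve).
Premise 7 is O(not halt_line → not open_valve); contrapositively O(open_valve → halt_line). Since O(open_valve) holds, K gives O(halt_line).
The contrapositive of premise 8 (O(audit_policy → not halt_line)) is O(halt_line → not audit_policy), and O(halt_line) is already established, so O(not audit_policy).
Premises 1, 5, 6, 9, 10 do not contribute to this derivation.
Hence not audit_policy is obligatory.

Obligatory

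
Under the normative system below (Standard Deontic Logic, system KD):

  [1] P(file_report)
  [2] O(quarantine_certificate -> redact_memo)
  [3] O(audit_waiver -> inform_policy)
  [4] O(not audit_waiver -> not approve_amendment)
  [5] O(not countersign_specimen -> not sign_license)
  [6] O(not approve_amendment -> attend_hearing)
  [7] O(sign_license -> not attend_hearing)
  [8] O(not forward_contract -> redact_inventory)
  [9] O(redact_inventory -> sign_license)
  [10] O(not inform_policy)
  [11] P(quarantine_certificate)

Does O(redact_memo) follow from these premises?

Premise 2 is O(quarantine_certificate -> redact_memo), but O(quarantine_certificate) is not derivable from the premises (the permission P(quarantine_certificate) asserts only not O(not quarantine_certificate), not O(quarantine_certificate)), so it does not yield O(redact_memo).
No other premise forces O(redact_memo). An ideal world satisfying every premise can still have redact_memo false, so O(redact_memo) is not derivable.

No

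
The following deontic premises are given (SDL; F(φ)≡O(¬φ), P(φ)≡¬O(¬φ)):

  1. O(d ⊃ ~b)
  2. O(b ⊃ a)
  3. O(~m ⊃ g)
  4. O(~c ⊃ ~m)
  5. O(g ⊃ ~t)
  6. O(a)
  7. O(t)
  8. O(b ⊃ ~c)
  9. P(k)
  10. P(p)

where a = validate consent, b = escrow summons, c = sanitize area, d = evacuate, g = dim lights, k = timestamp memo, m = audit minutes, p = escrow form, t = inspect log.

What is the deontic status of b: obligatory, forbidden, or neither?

From premise 7 we have O(t).
The contrapositive of premise 5 (O(g ⊃ ~t)) is O(t ⊃ ~g), and O(t) is already established, so O(~g).
The contrapositive of premise 3 (O(~m ⊃ g)) is O(~g ⊃ m), and O(~g) is already established, so O(m).
The contrapositive of premise 4 (O(~c ⊃ ~m)) is O(m ⊃ c), and O(m) is already established, so O(c).
Premise 8, O(b ⊃ ~c), contraposes to O(c ⊃ ~b); with O(c) we get O(~b).
Premises 1, 2, 6, 9, 10 do not contribute to this derivation.
Thus O(~b), which is F(b): b is forbidden.

Forbidden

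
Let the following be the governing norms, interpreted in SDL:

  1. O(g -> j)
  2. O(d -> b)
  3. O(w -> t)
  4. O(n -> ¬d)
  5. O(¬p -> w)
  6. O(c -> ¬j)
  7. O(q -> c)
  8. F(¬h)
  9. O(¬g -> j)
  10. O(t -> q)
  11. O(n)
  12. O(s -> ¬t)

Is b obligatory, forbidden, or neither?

Premise 2 is O(d -> b), but O(d) is not derivable from the premises, so it does not yield O(b).
No premise or chain of K-axiom applications forces O(b), and none forces O(¬b). So b is neither obligatory nor forbidden under these norms.

Neither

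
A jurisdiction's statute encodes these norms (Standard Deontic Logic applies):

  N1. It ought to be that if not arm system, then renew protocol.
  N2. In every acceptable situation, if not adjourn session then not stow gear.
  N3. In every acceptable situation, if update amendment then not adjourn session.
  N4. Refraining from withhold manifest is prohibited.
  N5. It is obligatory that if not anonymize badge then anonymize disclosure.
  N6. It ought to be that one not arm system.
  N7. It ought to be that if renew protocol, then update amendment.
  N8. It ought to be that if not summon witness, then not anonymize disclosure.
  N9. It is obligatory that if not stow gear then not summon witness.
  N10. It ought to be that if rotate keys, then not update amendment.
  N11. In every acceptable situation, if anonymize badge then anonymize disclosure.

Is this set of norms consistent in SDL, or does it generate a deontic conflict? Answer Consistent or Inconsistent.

Inconsistent

By case analysis on ¬anonymize_badge: premise 5 gives O(¬anonymize_badge → anonymize_disclosure) and premise 11 gives O(anonymize_badge → anonymize_disclosure), so O(anonymize_disclosure) either way.
The contrapositive of premise 8 (O(¬summon_witness → ¬anonymize_disclosure)) is O(anonymize_disclosure → summon_witness), and O(anonymize_disclosure) is already established, so O(summon_witness).
Premise 9 is O(¬stow_gear → ¬summon_witness); contrapositively O(summon_witness → stow_gear). Since O(summon_witness) holds, K gives O(stow_gear).
Premise 2, O(¬adjourn_session → ¬stow_gear), contraposes to O(stow_gear → adjourn_session); with O(stow_gear) we get O(adjourn_session).
Premise 3, O(update_amendment → ¬adjourn_session), contraposes to O(adjourn_session → ¬update_amendment); with O(adjourn_session) we get O(¬update_amendment).
Premise 7, O(renew_protocol → update_amendment), contraposes to O(¬update_amendment → ¬renew_protocol); with O(¬update_amendment) we get O(¬renew_protocol).
Premise 1 is O(¬arm_system → renew_protocol); contrapositively O(¬renew_protocol → arm_system). Since O(¬renew_protocol) holds, K gives O(arm_system).
But premise 6 directly asserts O(¬arm_system).
We now have both O(arm_system) and O(¬arm_system) — arm_system is simultaneously obligatory and forbidden, violating the D-axiom.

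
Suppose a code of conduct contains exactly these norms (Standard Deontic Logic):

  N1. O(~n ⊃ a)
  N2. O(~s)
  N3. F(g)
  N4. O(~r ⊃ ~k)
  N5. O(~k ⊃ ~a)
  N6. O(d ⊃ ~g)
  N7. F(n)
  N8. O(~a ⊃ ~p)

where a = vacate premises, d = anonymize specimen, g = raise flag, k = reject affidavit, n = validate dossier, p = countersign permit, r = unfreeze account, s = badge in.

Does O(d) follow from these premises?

No

Premise 6 is O(d ⊃ ~g); even if O(~g) held, inferring O(d) would be affirming the consequent — invalid.
No other premise forces O(d). An ideal world satisfying every premise can still have d false, so O(d) is not derivable.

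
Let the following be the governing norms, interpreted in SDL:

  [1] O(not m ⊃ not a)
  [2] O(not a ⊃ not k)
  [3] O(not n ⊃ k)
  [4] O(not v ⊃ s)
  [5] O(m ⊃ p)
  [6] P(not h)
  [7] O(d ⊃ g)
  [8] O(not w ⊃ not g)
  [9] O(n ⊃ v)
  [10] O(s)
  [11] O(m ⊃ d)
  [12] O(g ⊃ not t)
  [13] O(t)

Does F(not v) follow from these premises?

Yes

From premise 13 we have O(t).
The contrapositive of premise 12 (O(g ⊃ not t)) is O(t ⊃ not g), and O(t) is already established, so O(not g).
Premise 7, O(d ⊃ g), contraposes to O(not g ⊃ not d); with O(not g) we get O(not d).
Premise 11 is O(m ⊃ d); contrapositively O(not d ⊃ not m). Since O(not d) holds, K gives O(not m).
With premise 1, O(not m ⊃ not a), the K-axiom yields O(not a).
With premise 2, O(not a ⊃ not k), the K-axiom yields O(not k).
Premise 3 is O(not n ⊃ k); contrapositively O(not k ⊃ n). Since O(not k) holds, K gives O(n).
Applying K to premise 9 (O(n ⊃ v)) and O(n) yields O(v).
Premises 4, 5, 6, 8, 10 do not contribute to this derivation.
So O(v) holds, i.e. F(not v). The claim follows.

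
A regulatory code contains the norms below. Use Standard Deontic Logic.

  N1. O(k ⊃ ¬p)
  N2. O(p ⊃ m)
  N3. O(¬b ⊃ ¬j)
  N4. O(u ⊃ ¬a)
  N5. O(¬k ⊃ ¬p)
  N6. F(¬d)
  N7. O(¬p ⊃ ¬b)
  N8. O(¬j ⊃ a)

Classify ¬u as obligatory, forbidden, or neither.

By case analysis on k: premise 1 gives O(k ⊃ ¬p) and premise 5 gives O(¬k ⊃ ¬p), so O(¬p) either way.
Applying K to premise 7 (O(¬p ⊃ ¬b)) and O(¬p) yields O(¬b).
From O(¬b) and premise 3, O(¬b ⊃ ¬j), we obtain O(¬j).
Premise 8 is O(¬j ⊃ a); since O(¬j), deontic closure gives O(a).
Premise 4, O(u ⊃ ¬a), contraposes to O(a ⊃ ¬u); with O(a) we get O(¬u).
Premises 2, 6 do not contribute to this derivation.
Hence ¬u is obligatory.

Obligatory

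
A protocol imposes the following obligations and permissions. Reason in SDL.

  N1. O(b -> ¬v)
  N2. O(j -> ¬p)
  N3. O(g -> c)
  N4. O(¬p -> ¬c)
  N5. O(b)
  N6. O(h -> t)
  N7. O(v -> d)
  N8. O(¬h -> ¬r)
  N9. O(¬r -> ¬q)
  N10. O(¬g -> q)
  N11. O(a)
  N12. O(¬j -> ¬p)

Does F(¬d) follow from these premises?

No

Premise 7 is O(v -> d), but O(v) is not derivable from the premises, so it does not yield O(d).
No other premise forces O(d). An ideal world satisfying every premise can still have ¬d true, so F(¬d) is not derivable.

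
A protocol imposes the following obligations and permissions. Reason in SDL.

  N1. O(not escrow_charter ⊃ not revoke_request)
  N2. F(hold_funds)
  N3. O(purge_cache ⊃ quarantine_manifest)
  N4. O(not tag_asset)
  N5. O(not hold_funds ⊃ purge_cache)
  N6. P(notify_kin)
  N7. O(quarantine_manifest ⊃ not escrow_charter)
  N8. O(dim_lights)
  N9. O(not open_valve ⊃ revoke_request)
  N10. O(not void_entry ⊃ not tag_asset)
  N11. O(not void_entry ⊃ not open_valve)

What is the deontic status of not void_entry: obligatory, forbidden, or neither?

F(hold_funds) at premise 2 means O(not hold_funds).
Premise 5 is O(not hold_funds ⊃ purge_cache); since O(not hold_funds), deontic closure gives O(purge_cache).
With premise 3, O(purge_cache ⊃ quarantine_manifest), the K-axiom yields O(quarantine_manifest).
With premise 7, O(quarantine_manifest ⊃ not escrow_charter), the K-axiom yields O(not escrow_charter).
With premise 1, O(not escrow_charter ⊃ not revoke_request), the K-axiom yields O(not revoke_request).
Premise 9, O(not open_valve ⊃ revoke_request), contraposes to O(not revoke_request ⊃ open_valve); with O(not revoke_request) we get O(open_valve).
Premise 11, O(not void_entry ⊃ not open_valve), contraposes to O(open_valve ⊃ void_entry); with O(open_valve) we get O(void_entry).
Premises 4, 6, 8, 10 do not contribute to this derivation.
Thus O(void_entry), which is F(not void_entry): not void_entry is forbidden.

Forbidden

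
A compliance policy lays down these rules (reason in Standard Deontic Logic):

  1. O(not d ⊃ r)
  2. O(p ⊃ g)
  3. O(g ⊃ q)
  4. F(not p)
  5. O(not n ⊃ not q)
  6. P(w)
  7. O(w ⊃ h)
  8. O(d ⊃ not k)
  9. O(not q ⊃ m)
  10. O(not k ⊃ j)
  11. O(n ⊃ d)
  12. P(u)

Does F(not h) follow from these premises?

No

Premise 7 is O(w ⊃ h), but O(w) is not derivable from the premises (the permission P(w) asserts only not O(not w), not O(w)), so it does not yield O(h).
No other premise forces O(h). An ideal world satisfying every premise can still have not h true, so F(not h) is not derivable.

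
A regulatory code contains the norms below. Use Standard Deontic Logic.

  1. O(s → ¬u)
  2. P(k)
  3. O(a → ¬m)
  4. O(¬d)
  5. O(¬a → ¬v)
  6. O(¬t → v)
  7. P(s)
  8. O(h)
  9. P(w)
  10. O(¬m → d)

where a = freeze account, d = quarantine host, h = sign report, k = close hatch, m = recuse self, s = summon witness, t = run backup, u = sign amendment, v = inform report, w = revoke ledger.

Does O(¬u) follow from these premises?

No

Premise 1 is O(s → ¬u), but O(s) is not derivable from the premises (the permission P(s) asserts only ¬O(¬s), not O(s)), so it does not yield O(¬u).
No other premise forces O(¬u). An ideal world satisfying every premise can still have ¬u false, so O(¬u) is not derivable.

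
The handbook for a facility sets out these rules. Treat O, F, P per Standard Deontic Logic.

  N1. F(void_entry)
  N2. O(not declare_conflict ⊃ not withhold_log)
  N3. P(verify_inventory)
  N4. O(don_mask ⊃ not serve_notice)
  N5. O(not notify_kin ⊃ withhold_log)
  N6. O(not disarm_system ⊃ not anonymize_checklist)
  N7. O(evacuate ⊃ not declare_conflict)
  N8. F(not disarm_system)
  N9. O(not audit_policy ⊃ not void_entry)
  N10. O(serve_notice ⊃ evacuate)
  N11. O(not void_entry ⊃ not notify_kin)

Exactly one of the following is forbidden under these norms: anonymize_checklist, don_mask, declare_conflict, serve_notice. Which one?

Premise 1 is F(void_entry), i.e. O(not void_entry).
Premise 11 is O(not void_entry ⊃ not notify_kin); since O(not void_entry), deontic closure gives O(not notify_kin).
With premise 5, O(not notify_kin ⊃ withhold_log), the K-axiom yields O(withhold_log).
The contrapositive of premise 2 (O(not declare_conflict ⊃ not withhold_log)) is O(withhold_log ⊃ declare_conflict), and O(withhold_log) is already established, so O(declare_conflict).
The contrapositive of premise 7 (O(evacuate ⊃ not declare_conflict)) is O(declare_conflict ⊃ not evacuate), and O(declare_conflict) is already established, so O(not evacuate).
The contrapositive of premise 10 (O(serve_notice ⊃ evacuate)) is O(not evacuate ⊃ not serve_notice), and O(not evacuate) is already established, so O(not serve_notice).
So O(not serve_notice) holds, i.e. serve_notice is forbidden. None of the other listed options is forbidden under the premises.

serve_notice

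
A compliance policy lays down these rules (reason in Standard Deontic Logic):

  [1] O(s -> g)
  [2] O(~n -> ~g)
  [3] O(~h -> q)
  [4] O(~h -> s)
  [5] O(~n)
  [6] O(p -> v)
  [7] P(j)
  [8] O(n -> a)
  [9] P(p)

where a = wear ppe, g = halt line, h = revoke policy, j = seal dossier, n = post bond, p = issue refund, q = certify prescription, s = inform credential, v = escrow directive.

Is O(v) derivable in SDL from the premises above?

Premise 6 is O(p -> v), but O(p) is not derivable from the premises (the permission P(p) asserts only ~O(~p), not O(p)), so it does not yield O(v).
No other premise forces O(v). An ideal world satisfying every premise can still have v false, so O(v) is not derivable.

No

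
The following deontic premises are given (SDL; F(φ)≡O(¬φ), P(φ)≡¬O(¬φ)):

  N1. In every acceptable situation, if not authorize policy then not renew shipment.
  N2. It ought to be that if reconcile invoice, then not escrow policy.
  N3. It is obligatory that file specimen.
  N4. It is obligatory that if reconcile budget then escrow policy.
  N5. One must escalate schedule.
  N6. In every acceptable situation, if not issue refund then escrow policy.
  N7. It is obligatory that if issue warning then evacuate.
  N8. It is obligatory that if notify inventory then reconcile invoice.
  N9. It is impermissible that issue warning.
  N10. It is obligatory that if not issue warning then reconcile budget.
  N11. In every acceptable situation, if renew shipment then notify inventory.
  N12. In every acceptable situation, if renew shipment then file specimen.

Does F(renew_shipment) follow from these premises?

Yes

Premise 9 is F(issue_warning), i.e. O(¬issue_warning).
Applying K to premise 10 (O(¬issue_warning → reconcile_budget)) and O(¬issue_warning) yields O(reconcile_budget).
Premise 4 is O(reconcile_budget → escrow_policy); since O(reconcile_budget), deontic closure gives O(escrow_policy).
Premise 2 is O(reconcile_invoice → ¬escrow_policy); contrapositively O(escrow_policy → ¬reconcile_invoice). Since O(escrow_policy) holds, K gives O(¬reconcile_invoice).
Premise 8 is O(notify_inventory → reconcile_invoice); contrapositively O(¬reconcile_invoice → ¬notify_inventory). Since O(¬reconcile_invoice) holds, K gives O(¬notify_inventory).
The contrapositive of premise 11 (O(renew_shipment → notify_inventory)) is O(¬notify_inventory → ¬renew_shipment), and O(¬notify_inventory) is already established, so O(¬renew_shipment).
Premises 1, 3, 5, 6, 7, 12 do not contribute to this derivation.
So O(¬renew_shipment) holds, i.e. F(renew_shipment). The claim follows.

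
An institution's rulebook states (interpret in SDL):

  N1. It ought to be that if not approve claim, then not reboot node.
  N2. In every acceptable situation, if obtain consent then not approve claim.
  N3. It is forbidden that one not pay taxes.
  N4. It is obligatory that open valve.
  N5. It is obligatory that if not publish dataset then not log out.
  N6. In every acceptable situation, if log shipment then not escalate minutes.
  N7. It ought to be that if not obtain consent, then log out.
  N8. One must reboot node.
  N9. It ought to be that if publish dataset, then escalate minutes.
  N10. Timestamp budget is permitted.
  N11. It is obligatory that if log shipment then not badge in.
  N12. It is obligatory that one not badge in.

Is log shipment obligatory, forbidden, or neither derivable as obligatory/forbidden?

Forbidden

Premise 8 gives O(reboot_node).
Premise 1 is O(¬approve_claim → ¬reboot_node); contrapositively O(reboot_node → approve_claim). Since O(reboot_node) holds, K gives O(approve_claim).
The contrapositive of premise 2 (O(obtain_consent → ¬approve_claim)) is O(approve_claim → ¬obtain_consent), and O(approve_claim) is already established, so O(¬obtain_consent).
Applying K to premise 7 (O(¬obtain_consent → log_out)) and O(¬obtain_consent) yields O(log_out).
Premise 5, O(¬publish_dataset → ¬log_out), contraposes to O(log_out → publish_dataset); with O(log_out) we get O(publish_dataset).
From O(publish_dataset) and premise 9, O(publish_dataset → escalate_minutes), we obtain O(escalate_minutes).
Premise 6 is O(log_shipment → ¬escalate_minutes); contrapositively O(escalate_minutes → ¬log_shipment). Since O(escalate_minutes) holds, K gives O(¬log_shipment).
Premises 3, 4, 10, 11, 12 do not contribute to this derivation.
Thus O(¬log_shipment), which is F(log_shipment): log_shipment is forbidden.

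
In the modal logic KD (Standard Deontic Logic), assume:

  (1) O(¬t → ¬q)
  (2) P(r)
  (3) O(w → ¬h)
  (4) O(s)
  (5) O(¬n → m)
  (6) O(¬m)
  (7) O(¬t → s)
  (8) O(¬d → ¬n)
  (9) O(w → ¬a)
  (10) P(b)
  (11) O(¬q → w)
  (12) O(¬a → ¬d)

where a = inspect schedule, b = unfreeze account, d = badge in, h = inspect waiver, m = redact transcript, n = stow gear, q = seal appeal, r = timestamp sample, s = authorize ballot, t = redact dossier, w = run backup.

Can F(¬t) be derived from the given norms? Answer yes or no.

Yes

Premise 6 states O(¬m) outright.
The contrapositive of premise 5 (O(¬n → m)) is O(¬m → n), and O(¬m) is already established, so O(n).
Premise 8 is O(¬d → ¬n); contrapositively O(n → d). Since O(n) holds, K gives O(d).
Premise 12 is O(¬a → ¬d); contrapositively O(d → a). Since O(d) holds, K gives O(a).
Premise 9 is O(w → ¬a); contrapositively O(a → ¬w). Since O(a) holds, K gives O(¬w).
The contrapositive of premise 11 (O(¬q → w)) is O(¬w → q), and O(¬w) is already established, so O(q).
Premise 1 is O(¬t → ¬q); contrapositively O(q → t). Since O(q) holds, K gives O(t).
Premises 2, 3, 4, 7, 10 do not contribute to this derivation.
So O(t) holds, i.e. F(¬t). The claim follows.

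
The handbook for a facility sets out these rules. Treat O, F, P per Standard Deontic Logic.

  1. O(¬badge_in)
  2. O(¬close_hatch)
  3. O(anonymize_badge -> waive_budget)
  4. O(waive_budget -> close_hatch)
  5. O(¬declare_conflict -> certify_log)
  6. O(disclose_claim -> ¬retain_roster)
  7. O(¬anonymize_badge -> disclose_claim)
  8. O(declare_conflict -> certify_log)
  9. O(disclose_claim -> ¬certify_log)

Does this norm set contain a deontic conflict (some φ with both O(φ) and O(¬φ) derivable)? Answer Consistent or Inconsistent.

Premises 5 and 8 cover both cases: O(¬declare_conflict -> certify_log) and O(declare_conflict -> certify_log). Since ¬declare_conflict ∨ declare_conflict is a tautology, O(certify_log) follows.
The contrapositive of premise 9 (O(disclose_claim -> ¬certify_log)) is O(certify_log -> ¬disclose_claim), and O(certify_log) is already established, so O(¬disclose_claim).
Premise 7 is O(¬anonymize_badge -> disclose_claim); contrapositively O(¬disclose_claim -> anonymize_badge). Since O(¬disclose_claim) holds, K gives O(anonymize_badge).
With premise 3, O(anonymize_badge -> waive_budget), the K-axiom yields O(waive_budget).
Premise 4 is O(waive_budget -> close_hatch); since O(waive_budget), deontic closure gives O(close_hatch).
Yet premise 2 states O(¬close_hatch).
We now have both O(close_hatch) and O(¬close_hatch) — close_hatch is simultaneously obligatory and forbidden, violating the D-axiom.

Inconsistent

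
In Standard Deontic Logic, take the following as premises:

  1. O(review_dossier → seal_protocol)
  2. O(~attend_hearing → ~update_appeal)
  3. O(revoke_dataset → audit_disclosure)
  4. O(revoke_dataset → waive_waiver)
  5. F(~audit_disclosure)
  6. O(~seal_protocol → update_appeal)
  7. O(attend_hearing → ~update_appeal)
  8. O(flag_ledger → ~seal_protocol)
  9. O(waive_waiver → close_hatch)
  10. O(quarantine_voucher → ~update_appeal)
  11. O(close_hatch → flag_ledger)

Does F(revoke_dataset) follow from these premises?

Premises 2 and 7 are O(~attend_hearing → ~update_appeal) and O(attend_hearing → ~update_appeal); every ideal world satisfies ~attend_hearing or attend_hearing, so in either case ~update_appeal holds — hence O(~update_appeal).
Premise 6, O(~seal_protocol → update_appeal), contraposes to O(~update_appeal → seal_protocol); with O(~update_appeal) we get O(seal_protocol).
The contrapositive of premise 8 (O(flag_ledger → ~seal_protocol)) is O(seal_protocol → ~flag_ledger), and O(seal_protocol) is already established, so O(~flag_ledger).
The contrapositive of premise 11 (O(close_hatch → flag_ledger)) is O(~flag_ledger → ~close_hatch), and O(~flag_ledger) is already established, so O(~close_hatch).
The contrapositive of premise 9 (O(waive_waiver → close_hatch)) is O(~close_hatch → ~waive_waiver), and O(~close_hatch) is already established, so O(~waive_waiver).
Premise 4 is O(revoke_dataset → waive_waiver); contrapositively O(~waive_waiver → ~revoke_dataset). Since O(~waive_waiver) holds, K gives O(~revoke_dataset).
Premises 1, 3, 5, 10 do not contribute to this derivation.
So O(~revoke_dataset) holds, i.e. F(revoke_dataset). The claim follows.

Yes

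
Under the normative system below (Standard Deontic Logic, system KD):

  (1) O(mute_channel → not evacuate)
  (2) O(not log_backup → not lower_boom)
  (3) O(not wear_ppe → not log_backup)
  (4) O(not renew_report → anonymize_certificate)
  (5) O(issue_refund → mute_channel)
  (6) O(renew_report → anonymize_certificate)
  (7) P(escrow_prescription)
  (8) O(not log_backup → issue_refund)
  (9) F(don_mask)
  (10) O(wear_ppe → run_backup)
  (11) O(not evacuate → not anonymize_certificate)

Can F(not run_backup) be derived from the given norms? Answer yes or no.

Premises 6 and 4 cover both cases: O(renew_report → anonymize_certificate) and O(not renew_report → anonymize_certificate). Since renew_report ∨ not renew_report is a tautology, O(anonymize_certificate) follows.
Premise 11 is O(not evacuate → not anonymize_certificate); contrapositively O(anonymize_certificate → evacuate). Since O(anonymize_certificate) holds, K gives O(evacuate).
Premise 1, O(mute_channel → not evacuate), contraposes to O(evacuate → not mute_channel); with O(evacuate) we get O(not mute_channel).
The contrapositive of premise 5 (O(issue_refund → mute_channel)) is O(not mute_channel → not issue_refund), and O(not mute_channel) is already established, so O(not issue_refund).
Premise 8, O(not log_backup → issue_refund), contraposes to O(not issue_refund → log_backup); with O(not issue_refund) we get O(log_backup).
Premise 3 is O(not wear_ppe → not log_backup); contrapositively O(log_backup → wear_ppe). Since O(log_backup) holds, K gives O(wear_ppe).
With premise 10, O(wear_ppe → run_backup), the K-axiom yields O(run_backup).
Premises 2, 7, 9 do not contribute to this derivation.
So O(run_backup) holds, i.e. F(not run_backup). The claim follows.

Yes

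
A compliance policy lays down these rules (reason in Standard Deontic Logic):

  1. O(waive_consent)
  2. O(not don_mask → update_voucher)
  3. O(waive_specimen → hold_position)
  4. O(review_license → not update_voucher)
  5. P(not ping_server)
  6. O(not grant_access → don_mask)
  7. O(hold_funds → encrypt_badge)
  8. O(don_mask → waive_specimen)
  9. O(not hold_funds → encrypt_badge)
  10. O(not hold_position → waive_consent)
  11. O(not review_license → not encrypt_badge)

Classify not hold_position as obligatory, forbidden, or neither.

Forbidden

By case analysis on hold_funds: premise 7 gives O(hold_funds → encrypt_badge) and premise 9 gives O(not hold_funds → encrypt_badge), so O(encrypt_badge) either way.
The contrapositive of premise 11 (O(not review_license → not encrypt_badge)) is O(encrypt_badge → review_license), and O(encrypt_badge) is already established, so O(review_license).
Applying K to premise 4 (O(review_license → not update_voucher)) and O(review_license) yields O(not update_voucher).
Premise 2 is O(not don_mask → update_voucher); contrapositively O(not update_voucher → don_mask). Since O(not update_voucher) holds, K gives O(don_mask).
Applying K to premise 8 (O(don_mask → waive_specimen)) and O(don_mask) yields O(waive_specimen).
With premise 3, O(waive_specimen → hold_position), the K-axiom yields O(hold_position).
Premises 1, 5, 6, 10 do not contribute to this derivation.
Thus O(hold_position), which is F(not hold_position): not hold_position is forbidden.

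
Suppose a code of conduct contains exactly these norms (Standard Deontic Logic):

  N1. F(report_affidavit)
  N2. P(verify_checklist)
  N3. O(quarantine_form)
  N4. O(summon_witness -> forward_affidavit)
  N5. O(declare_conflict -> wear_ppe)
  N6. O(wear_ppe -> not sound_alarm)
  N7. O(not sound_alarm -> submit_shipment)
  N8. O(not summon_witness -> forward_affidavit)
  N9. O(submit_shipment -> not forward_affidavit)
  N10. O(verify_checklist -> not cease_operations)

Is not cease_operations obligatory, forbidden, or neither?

Neither

Premise 10 is O(verify_checklist -> not cease_operations), but O(verify_checklist) is not derivable from the premises (the permission P(verify_checklist) asserts only not O(not verify_checklist), not O(verify_checklist)), so it does not yield O(not cease_operations).
No premise or chain of K-axiom applications forces O(not cease_operations), and none forces O(cease_operations). So not cease_operations is neither obligatory nor forbidden under these norms.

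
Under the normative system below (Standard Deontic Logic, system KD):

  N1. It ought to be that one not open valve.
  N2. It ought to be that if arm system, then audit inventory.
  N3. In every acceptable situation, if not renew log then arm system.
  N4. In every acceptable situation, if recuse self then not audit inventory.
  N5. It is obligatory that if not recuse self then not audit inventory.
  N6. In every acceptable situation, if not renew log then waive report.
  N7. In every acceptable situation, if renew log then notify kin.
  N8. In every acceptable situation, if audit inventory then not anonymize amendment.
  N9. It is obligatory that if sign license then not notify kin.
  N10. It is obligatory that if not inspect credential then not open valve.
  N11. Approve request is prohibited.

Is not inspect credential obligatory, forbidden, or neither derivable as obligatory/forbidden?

Premise 10 is O(¬inspect_credential → ¬open_valve); even if O(¬open_valve) held, inferring O(¬inspect_credential) would be affirming the consequent — invalid.
No premise or chain of K-axiom applications forces O(¬inspect_credential), and none forces O(inspect_credential). So ¬inspect_credential is neither obligatory nor forbidden under these norms.

Neither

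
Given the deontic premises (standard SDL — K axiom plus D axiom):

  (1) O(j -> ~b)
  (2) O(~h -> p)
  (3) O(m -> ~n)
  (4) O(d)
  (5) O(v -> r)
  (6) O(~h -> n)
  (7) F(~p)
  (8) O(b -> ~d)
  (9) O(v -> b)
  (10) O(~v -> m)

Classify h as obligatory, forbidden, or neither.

Premise 4 gives O(d).
The contrapositive of premise 8 (O(b -> ~d)) is O(d -> ~b), and O(d) is already established, so O(~b).
Premise 9, O(v -> b), contraposes to O(~b -> ~v); with O(~b) we get O(~v).
With premise 10, O(~v -> m), the K-axiom yields O(m).
Premise 3 is O(m -> ~n); since O(m), deontic closure gives O(~n).
Premise 6 is O(~h -> n); contrapositively O(~n -> h). Since O(~n) holds, K gives O(h).
Premises 1, 2, 5, 7 do not contribute to this derivation.
Hence h is obligatory.

Obligatory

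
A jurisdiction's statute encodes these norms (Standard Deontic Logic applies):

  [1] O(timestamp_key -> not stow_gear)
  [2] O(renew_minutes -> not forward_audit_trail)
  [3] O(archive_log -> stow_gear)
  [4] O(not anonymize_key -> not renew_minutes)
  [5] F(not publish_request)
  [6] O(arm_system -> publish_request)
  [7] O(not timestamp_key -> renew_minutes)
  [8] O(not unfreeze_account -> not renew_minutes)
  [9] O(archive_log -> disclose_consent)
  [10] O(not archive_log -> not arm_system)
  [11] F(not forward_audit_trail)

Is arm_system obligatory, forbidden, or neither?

Forbidden

Premise 11 is F(not forward_audit_trail), i.e. O(forward_audit_trail).
The contrapositive of premise 2 (O(renew_minutes -> not forward_audit_trail)) is O(forward_audit_trail -> not renew_minutes), and O(forward_audit_trail) is already established, so O(not renew_minutes).
The contrapositive of premise 7 (O(not timestamp_key -> renew_minutes)) is O(not renew_minutes -> timestamp_key), and O(not renew_minutes) is already established, so O(timestamp_key).
Applying K to premise 1 (O(timestamp_key -> not stow_gear)) and O(timestamp_key) yields O(not stow_gear).
Premise 3, O(archive_log -> stow_gear), contraposes to O(not stow_gear -> not archive_log); with O(not stow_gear) we get O(not archive_log).
With premise 10, O(not archive_log -> not arm_system), the K-axiom yields O(not arm_system).
Premises 4, 5, 6, 8, 9 do not contribute to this derivation.
Thus O(not arm_system), which is F(arm_system): arm_system is forbidden.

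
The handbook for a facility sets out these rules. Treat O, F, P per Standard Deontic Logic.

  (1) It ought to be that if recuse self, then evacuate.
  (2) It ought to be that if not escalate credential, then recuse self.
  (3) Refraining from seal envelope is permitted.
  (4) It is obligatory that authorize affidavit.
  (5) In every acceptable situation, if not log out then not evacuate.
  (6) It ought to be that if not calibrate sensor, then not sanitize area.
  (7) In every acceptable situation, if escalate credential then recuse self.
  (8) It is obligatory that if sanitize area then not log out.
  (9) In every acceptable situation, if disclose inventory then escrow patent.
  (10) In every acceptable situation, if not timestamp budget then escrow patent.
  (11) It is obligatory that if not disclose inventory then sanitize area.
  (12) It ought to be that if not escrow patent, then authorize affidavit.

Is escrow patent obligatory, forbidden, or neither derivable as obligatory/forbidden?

Premises 7 and 2 cover both cases: O(escalate_credential → recuse_self) and O(¬escalate_credential → recuse_self). Since escalate_credential ∨ ¬escalate_credential is a tautology, O(recuse_self) follows.
Applying K to premise 1 (O(recuse_self → evacuate)) and O(recuse_self) yields O(evacuate).
Premise 5 is O(¬log_out → ¬evacuate); contrapositively O(evacuate → log_out). Since O(evacuate) holds, K gives O(log_out).
The contrapositive of premise 8 (O(sanitize_area → ¬log_out)) is O(log_out → ¬sanitize_area), and O(log_out) is already established, so O(¬sanitize_area).
The contrapositive of premise 11 (O(¬disclose_inventory → sanitize_area)) is O(¬sanitize_area → disclose_inventory), and O(¬sanitize_area) is already established, so O(disclose_inventory).
With premise 9, O(disclose_inventory → escrow_patent), the K-axiom yields O(escrow_patent).
Premises 3, 4, 6, 10, 12 do not contribute to this derivation.
Hence escrow_patent is obligatory.

Obligatory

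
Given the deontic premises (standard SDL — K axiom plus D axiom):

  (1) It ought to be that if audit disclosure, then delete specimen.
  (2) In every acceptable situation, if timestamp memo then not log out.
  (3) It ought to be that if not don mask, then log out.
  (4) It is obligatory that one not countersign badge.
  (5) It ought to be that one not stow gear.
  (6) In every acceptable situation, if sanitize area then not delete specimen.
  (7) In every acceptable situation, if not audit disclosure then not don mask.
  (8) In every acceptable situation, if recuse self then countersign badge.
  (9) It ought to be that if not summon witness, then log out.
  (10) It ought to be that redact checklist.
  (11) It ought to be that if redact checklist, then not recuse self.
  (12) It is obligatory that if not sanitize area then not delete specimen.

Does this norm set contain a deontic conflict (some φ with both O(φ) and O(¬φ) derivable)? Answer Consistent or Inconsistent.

Premise 8 is O(recuse_self → countersign_badge), but O(recuse_self) is not derivable from the premises, so it does not yield O(countersign_badge).
So O(countersign_badge) is not derivable, and the apparent clash with O(¬countersign_badge) does not arise.
A world satisfying every obligation exists (e.g. audit_disclosure=false, countersign_badge=false, delete_specimen=false, don_mask=false, log_out=true, recuse_self=false, redact_checklist=true, sanitize_area=false, stow_gear=false, summon_witness=false, timestamp_memo=false); no atom is both obligatory and forbidden, so the set is consistent.

Consistent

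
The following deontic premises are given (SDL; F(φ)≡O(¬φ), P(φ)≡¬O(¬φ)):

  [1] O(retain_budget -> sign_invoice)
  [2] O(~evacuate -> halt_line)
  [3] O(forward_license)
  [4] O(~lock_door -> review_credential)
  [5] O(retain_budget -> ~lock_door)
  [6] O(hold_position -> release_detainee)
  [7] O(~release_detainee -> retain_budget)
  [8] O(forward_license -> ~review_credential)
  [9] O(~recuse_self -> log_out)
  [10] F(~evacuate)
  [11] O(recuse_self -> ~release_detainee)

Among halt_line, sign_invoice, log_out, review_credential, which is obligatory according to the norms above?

log_out

Premise 3 states O(forward_license) outright.
Premise 8 is O(forward_license -> ~review_credential); since O(forward_license), deontic closure gives O(~review_credential).
Premise 4, O(~lock_door -> review_credential), contraposes to O(~review_credential -> lock_door); with O(~review_credential) we get O(lock_door).
Premise 5, O(retain_budget -> ~lock_door), contraposes to O(lock_door -> ~retain_budget); with O(lock_door) we get O(~retain_budget).
Premise 7, O(~release_detainee -> retain_budget), contraposes to O(~retain_budget -> release_detainee); with O(~retain_budget) we get O(release_detainee).
Premise 11 is O(recuse_self -> ~release_detainee); contrapositively O(release_detainee -> ~recuse_self). Since O(release_detainee) holds, K gives O(~recuse_self).
From O(~recuse_self) and premise 9, O(~recuse_self -> log_out), we obtain O(log_out).
So O(log_out) holds — log_out is obligatory. None of the other listed options is made obligatory by any chain of premises.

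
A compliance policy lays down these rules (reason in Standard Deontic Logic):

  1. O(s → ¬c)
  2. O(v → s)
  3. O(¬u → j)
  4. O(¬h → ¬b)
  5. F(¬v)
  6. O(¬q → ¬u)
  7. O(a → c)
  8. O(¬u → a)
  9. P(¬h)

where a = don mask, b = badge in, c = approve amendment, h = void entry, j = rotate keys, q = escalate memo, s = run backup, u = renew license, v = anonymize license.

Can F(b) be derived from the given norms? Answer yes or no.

No

Premise 4 is O(¬h → ¬b), but O(¬h) is not derivable from the premises (the permission P(¬h) asserts only ¬O(h), not O(¬h)), so it does not yield O(¬b).
No other premise forces O(¬b). An ideal world satisfying every premise can still have b true, so F(b) is not derivable.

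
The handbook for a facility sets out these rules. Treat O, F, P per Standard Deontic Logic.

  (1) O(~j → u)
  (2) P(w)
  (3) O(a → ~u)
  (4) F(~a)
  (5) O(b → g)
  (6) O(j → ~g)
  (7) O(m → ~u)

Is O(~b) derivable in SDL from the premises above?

Premise 4 is F(~a), i.e. O(a).
Applying K to premise 3 (O(a → ~u)) and O(a) yields O(~u).
Premise 1, O(~j → u), contraposes to O(~u → j); with O(~u) we get O(j).
From O(j) and premise 6, O(j → ~g), we obtain O(~g).
The contrapositive of premise 5 (O(b → g)) is O(~g → ~b), and O(~g) is already established, so O(~b).
Premises 2, 7 do not contribute to this derivation.
So O(~b) follows.

Yes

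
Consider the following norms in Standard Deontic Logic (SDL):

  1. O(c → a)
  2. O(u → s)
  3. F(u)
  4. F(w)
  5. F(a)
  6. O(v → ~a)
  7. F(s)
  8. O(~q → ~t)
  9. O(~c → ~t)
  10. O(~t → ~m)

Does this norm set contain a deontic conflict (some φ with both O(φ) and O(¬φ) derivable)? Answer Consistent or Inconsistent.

Premise 2 is O(u → s), but O(u) is not derivable from the premises, so it does not yield O(s).
So O(s) is not derivable, and the apparent clash with O(~s) does not arise.
A world satisfying every obligation exists (e.g. a=false, c=false, m=false, q=false, s=false, t=false, u=false, v=false, w=false); no atom is both obligatory and forbidden, so the set is consistent.

Consistent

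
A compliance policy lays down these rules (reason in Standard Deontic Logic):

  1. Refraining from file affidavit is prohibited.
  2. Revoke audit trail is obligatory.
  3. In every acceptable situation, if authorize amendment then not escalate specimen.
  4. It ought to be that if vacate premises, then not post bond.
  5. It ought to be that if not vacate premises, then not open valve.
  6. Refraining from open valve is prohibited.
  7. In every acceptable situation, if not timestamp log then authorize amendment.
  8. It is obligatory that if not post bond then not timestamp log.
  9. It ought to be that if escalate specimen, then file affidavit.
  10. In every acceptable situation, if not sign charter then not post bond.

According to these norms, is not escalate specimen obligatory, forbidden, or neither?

Premise 6, F(¬open_valve), is equivalent to O(open_valve).
Premise 5 is O(¬vacate_premises → ¬open_valve); contrapositively O(open_valve → vacate_premises). Since O(open_valve) holds, K gives O(vacate_premises).
Premise 4 is O(vacate_premises → ¬post_bond); since O(vacate_premises), deontic closure gives O(¬post_bond).
Applying K to premise 8 (O(¬post_bond → ¬timestamp_log)) and O(¬post_bond) yields O(¬timestamp_log).
From O(¬timestamp_log) and premise 7, O(¬timestamp_log → authorize_amendment), we obtain O(authorize_amendment).
From O(authorize_amendment) and premise 3, O(authorize_amendment → ¬escalate_specimen), we obtain O(¬escalate_specimen).
Premises 1, 2, 9, 10 do not contribute to this derivation.
Hence ¬escalate_specimen is obligatory.

Obligatory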